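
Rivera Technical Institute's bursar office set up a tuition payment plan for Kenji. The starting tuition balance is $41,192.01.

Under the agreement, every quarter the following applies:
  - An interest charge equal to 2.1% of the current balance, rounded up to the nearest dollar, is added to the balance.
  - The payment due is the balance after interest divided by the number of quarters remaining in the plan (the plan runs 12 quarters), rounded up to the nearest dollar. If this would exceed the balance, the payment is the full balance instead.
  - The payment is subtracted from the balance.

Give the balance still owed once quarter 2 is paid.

Quarter 1: opening $41,192.01; interest $866.00 → $42,058.01; payment $3,505.00; balance $38,553.01
Quarter 2: opening $38,553.01; interest $810.00 → $39,363.01; payment $3,579.00; balance $35,784.01

$35,784.01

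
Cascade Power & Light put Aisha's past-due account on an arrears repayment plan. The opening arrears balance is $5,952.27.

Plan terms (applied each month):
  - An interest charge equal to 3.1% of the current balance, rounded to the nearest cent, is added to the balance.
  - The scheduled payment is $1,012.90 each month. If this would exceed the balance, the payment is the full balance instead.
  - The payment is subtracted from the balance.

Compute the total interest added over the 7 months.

$723.63

Month 1: opening $5,952.27; interest $184.52 → $6,136.79; payment $1,012.90; balance $5,123.89
Month 2: opening $5,123.89; interest $158.84 → $5,282.73; payment $1,012.90; balance $4,269.83
Month 3: opening $4,269.83; interest $132.36 → $4,402.19; payment $1,012.90; balance $3,389.29
Month 4: opening $3,389.29; interest $105.07 → $3,494.36; payment $1,012.90; balance $2,481.46
Month 5: opening $2,481.46; interest $76.93 → $2,558.39; payment $1,012.90; balance $1,545.49
Month 6: opening $1,545.49; interest $47.91 → $1,593.40; payment $1,012.90; balance $580.50
Month 7: opening $580.50; interest $18.00 → $598.50; payment $598.50; balance $0.00
Total interest: $184.52 + $158.84 + $132.36 + $105.07 + $76.93 + $47.91 + $18.00 = $723.63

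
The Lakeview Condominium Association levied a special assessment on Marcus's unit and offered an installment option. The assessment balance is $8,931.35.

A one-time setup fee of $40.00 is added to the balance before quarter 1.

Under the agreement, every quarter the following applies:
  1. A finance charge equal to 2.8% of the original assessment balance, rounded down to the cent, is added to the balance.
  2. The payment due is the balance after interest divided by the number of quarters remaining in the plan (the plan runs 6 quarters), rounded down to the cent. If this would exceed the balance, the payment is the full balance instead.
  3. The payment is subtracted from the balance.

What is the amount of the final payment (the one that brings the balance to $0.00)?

$2,107.91

# | Opening | Interest | Payment | End bal
1 | $8,971.35 | $250.07 | $1,536.90 | $7,684.52
2 | $7,684.52 | $250.07 | $1,586.91 | $6,347.68
3 | $6,347.68 | $250.07 | $1,649.43 | $4,948.32
4 | $4,948.32 | $250.07 | $1,732.79 | $3,465.60
5 | $3,465.60 | $250.07 | $1,857.83 | $1,857.84
6 | $1,857.84 | $250.07 | $2,107.91 | $0.00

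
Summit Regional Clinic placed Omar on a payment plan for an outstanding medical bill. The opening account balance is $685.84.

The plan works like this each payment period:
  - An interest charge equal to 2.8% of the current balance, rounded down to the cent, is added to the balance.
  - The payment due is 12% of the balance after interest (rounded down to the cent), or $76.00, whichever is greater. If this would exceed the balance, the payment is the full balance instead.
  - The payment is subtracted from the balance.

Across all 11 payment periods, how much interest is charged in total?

$113.05

# | Opening | Interest | Payment | End bal
1 | $685.84 | $19.20 | $84.60 | $620.44
2 | $620.44 | $17.37 | $76.53 | $561.28
3 | $561.28 | $15.71 | $76.00 | $500.99
4 | $500.99 | $14.02 | $76.00 | $439.01
5 | $439.01 | $12.29 | $76.00 | $375.30
6 | $375.30 | $10.50 | $76.00 | $309.80
7 | $309.80 | $8.67 | $76.00 | $242.47
8 | $242.47 | $6.78 | $76.00 | $173.25
9 | $173.25 | $4.85 | $76.00 | $102.10
10 | $102.10 | $2.85 | $76.00 | $28.95
11 | $28.95 | $0.81 | $29.76 | $0.00
Total interest: $19.20 + $17.37 + $15.71 + $14.02 + $12.29 + $10.50 + $8.67 + $6.78 + $4.85 + $2.85 + $0.81 = $113.05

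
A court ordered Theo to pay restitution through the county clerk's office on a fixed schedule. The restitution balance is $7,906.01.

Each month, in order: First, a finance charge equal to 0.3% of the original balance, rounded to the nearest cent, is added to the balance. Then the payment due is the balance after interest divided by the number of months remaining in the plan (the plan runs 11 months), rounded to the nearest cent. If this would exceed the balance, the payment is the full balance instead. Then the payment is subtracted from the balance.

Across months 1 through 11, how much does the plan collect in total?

$8,166.93

# | Opening | Interest | Payment | End bal
1 | $7,906.01 | $23.72 | $720.88 | $7,208.85
2 | $7,208.85 | $23.72 | $723.26 | $6,509.31
3 | $6,509.31 | $23.72 | $725.89 | $5,807.14
4 | $5,807.14 | $23.72 | $728.86 | $5,102.00
5 | $5,102.00 | $23.72 | $732.25 | $4,393.47
6 | $4,393.47 | $23.72 | $736.20 | $3,680.99
7 | $3,680.99 | $23.72 | $740.94 | $2,963.77
8 | $2,963.77 | $23.72 | $746.87 | $2,240.62
9 | $2,240.62 | $23.72 | $754.78 | $1,509.56
10 | $1,509.56 | $23.72 | $766.64 | $766.64
11 | $766.64 | $23.72 | $790.36 | $0.00
Total paid: $8,166.93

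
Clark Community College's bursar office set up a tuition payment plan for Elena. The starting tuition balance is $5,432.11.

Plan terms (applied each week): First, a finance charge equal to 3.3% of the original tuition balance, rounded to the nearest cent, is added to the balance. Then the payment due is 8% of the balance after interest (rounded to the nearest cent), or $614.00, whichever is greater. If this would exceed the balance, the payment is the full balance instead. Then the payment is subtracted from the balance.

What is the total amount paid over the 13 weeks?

Week 1: $5,432.11 +$179.26 interest = $5,611.37; pay $614.00 → $4,997.37
Week 2: $4,997.37 +$179.26 interest = $5,176.63; pay $614.00 → $4,562.63
Week 3: $4,562.63 +$179.26 interest = $4,741.89; pay $614.00 → $4,127.89
Week 4: $4,127.89 +$179.26 interest = $4,307.15; pay $614.00 → $3,693.15
Week 5: $3,693.15 +$179.26 interest = $3,872.41; pay $614.00 → $3,258.41
Week 6: $3,258.41 +$179.26 interest = $3,437.67; pay $614.00 → $2,823.67
Week 7: $2,823.67 +$179.26 interest = $3,002.93; pay $614.00 → $2,388.93
Week 8: $2,388.93 +$179.26 interest = $2,568.19; pay $614.00 → $1,954.19
Week 9: $1,954.19 +$179.26 interest = $2,133.45; pay $614.00 → $1,519.45
Week 10: $1,519.45 +$179.26 interest = $1,698.71; pay $614.00 → $1,084.71
Week 11: $1,084.71 +$179.26 interest = $1,263.97; pay $614.00 → $649.97
Week 12: $649.97 +$179.26 interest = $829.23; pay $614.00 → $215.23
Week 13: $215.23 +$179.26 interest = $394.49; pay $394.49 → $0.00
Total paid: $7,762.49

$7,762.49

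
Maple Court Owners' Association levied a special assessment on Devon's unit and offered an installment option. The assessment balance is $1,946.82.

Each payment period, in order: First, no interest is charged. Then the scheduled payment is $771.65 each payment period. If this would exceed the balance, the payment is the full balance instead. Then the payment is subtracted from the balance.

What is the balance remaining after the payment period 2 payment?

$403.52

Payment period 1: opening $1,946.82; payment $771.65; balance $1,175.17
Payment period 2: opening $1,175.17; payment $771.65; balance $403.52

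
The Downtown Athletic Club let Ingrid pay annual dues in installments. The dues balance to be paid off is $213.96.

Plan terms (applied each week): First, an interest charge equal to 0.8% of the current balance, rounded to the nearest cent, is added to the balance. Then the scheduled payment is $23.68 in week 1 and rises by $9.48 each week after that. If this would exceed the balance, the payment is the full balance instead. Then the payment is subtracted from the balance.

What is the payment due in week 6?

$6.83

Week 1: opening $213.96; interest $1.71 → $215.67; payment $23.68; balance $191.99
Week 2: opening $191.99; interest $1.54 → $193.53; payment $33.16; balance $160.37
Week 3: opening $160.37; interest $1.28 → $161.65; payment $42.64; balance $119.01
Week 4: opening $119.01; interest $0.95 → $119.96; payment $52.12; balance $67.84
Week 5: opening $67.84; interest $0.54 → $68.38; payment $61.60; balance $6.78
Week 6: opening $6.78; interest $0.05 → $6.83; payment $6.83; balance $0.00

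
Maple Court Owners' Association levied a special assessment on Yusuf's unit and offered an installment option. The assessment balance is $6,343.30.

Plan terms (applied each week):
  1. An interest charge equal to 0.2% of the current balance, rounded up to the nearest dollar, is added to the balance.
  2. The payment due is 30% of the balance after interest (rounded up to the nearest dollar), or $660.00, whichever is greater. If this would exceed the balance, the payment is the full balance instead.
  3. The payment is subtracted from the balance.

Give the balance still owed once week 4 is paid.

$1,533.30

Week 1: $6,343.30 +$13.00 interest = $6,356.30; pay $1,907.00 → $4,449.30
Week 2: $4,449.30 +$9.00 interest = $4,458.30; pay $1,338.00 → $3,120.30
Week 3: $3,120.30 +$7.00 interest = $3,127.30; pay $939.00 → $2,188.30
Week 4: $2,188.30 +$5.00 interest = $2,193.30; pay $660.00 → $1,533.30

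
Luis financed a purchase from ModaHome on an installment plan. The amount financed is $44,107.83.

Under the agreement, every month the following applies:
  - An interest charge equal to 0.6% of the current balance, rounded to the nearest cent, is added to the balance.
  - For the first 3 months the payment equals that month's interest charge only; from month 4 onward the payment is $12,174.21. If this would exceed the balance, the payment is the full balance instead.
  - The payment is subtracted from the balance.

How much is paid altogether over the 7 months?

Month 1: opening $44,107.83; interest $264.65 → $44,372.48; payment $264.65; balance $44,107.83
Month 2: opening $44,107.83; interest $264.65 → $44,372.48; payment $264.65; balance $44,107.83
Month 3: opening $44,107.83; interest $264.65 → $44,372.48; payment $264.65; balance $44,107.83
Month 4: opening $44,107.83; interest $264.65 → $44,372.48; payment $12,174.21; balance $32,198.27
Month 5: opening $32,198.27; interest $193.19 → $32,391.46; payment $12,174.21; balance $20,217.25
Month 6: opening $20,217.25; interest $121.30 → $20,338.55; payment $12,174.21; balance $8,164.34
Month 7: opening $8,164.34; interest $48.99 → $8,213.33; payment $8,213.33; balance $0.00
Total paid: $45,529.91

$45,529.91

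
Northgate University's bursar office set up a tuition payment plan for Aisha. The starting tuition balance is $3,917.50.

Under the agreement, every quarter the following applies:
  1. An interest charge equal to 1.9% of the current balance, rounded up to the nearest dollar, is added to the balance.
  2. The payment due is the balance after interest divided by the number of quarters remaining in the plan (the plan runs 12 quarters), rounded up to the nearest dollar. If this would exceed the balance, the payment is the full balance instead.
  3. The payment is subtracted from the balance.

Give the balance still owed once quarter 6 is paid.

Quarter 1: $3,917.50 +$75.00 interest = $3,992.50; pay $333.00 → $3,659.50
Quarter 2: $3,659.50 +$70.00 interest = $3,729.50; pay $340.00 → $3,389.50
Quarter 3: $3,389.50 +$65.00 interest = $3,454.50; pay $346.00 → $3,108.50
Quarter 4: $3,108.50 +$60.00 interest = $3,168.50; pay $353.00 → $2,815.50
Quarter 5: $2,815.50 +$54.00 interest = $2,869.50; pay $359.00 → $2,510.50
Quarter 6: $2,510.50 +$48.00 interest = $2,558.50; pay $366.00 → $2,192.50

$2,192.50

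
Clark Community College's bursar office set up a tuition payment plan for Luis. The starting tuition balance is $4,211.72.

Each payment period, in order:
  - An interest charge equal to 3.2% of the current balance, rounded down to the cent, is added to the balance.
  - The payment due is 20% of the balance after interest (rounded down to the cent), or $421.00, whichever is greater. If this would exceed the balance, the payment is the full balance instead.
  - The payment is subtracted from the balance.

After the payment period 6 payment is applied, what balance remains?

Payment period 1: opening $4,211.72; interest $134.77 → $4,346.49; payment $869.29; balance $3,477.20
Payment period 2: opening $3,477.20; interest $111.27 → $3,588.47; payment $717.69; balance $2,870.78
Payment period 3: opening $2,870.78; interest $91.86 → $2,962.64; payment $592.52; balance $2,370.12
Payment period 4: opening $2,370.12; interest $75.84 → $2,445.96; payment $489.19; balance $1,956.77
Payment period 5: opening $1,956.77; interest $62.61 → $2,019.38; payment $421.00; balance $1,598.38
Payment period 6: opening $1,598.38; interest $51.14 → $1,649.52; payment $421.00; balance $1,228.52

$1,228.52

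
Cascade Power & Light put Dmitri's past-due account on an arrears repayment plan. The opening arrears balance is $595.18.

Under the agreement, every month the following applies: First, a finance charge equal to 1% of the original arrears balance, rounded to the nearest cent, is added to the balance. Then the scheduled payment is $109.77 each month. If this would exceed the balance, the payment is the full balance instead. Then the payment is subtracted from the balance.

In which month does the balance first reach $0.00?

6

Month 1: opening $595.18; interest $5.95 → $601.13; payment $109.77; balance $491.36
Month 2: opening $491.36; interest $5.95 → $497.31; payment $109.77; balance $387.54
Month 3: opening $387.54; interest $5.95 → $393.49; payment $109.77; balance $283.72
Month 4: opening $283.72; interest $5.95 → $289.67; payment $109.77; balance $179.90
Month 5: opening $179.90; interest $5.95 → $185.85; payment $109.77; balance $76.08
Month 6: opening $76.08; interest $5.95 → $82.03; payment $82.03; balance $0.00
Balance reaches $0.00 in month 6.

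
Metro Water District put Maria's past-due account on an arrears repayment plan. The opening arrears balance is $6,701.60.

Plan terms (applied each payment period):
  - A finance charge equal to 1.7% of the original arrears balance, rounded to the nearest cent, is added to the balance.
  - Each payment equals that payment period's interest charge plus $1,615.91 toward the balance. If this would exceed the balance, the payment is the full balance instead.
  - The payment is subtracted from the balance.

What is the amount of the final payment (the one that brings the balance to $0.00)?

$351.89

Payment period 1: opening $6,701.60; interest $113.93 → $6,815.53; payment $1,729.84; balance $5,085.69
Payment period 2: opening $5,085.69; interest $113.93 → $5,199.62; payment $1,729.84; balance $3,469.78
Payment period 3: opening $3,469.78; interest $113.93 → $3,583.71; payment $1,729.84; balance $1,853.87
Payment period 4: opening $1,853.87; interest $113.93 → $1,967.80; payment $1,729.84; balance $237.96
Payment period 5: opening $237.96; interest $113.93 → $351.89; payment $351.89; balance $0.00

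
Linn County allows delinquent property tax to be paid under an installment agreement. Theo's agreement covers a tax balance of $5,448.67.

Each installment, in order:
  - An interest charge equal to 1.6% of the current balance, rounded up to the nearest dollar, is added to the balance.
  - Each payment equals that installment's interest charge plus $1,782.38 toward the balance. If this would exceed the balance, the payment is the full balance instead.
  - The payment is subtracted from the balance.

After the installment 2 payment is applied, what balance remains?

$1,883.91

# | Opening | Interest | Payment | End bal
1 | $5,448.67 | $88.00 | $1,870.38 | $3,666.29
2 | $3,666.29 | $59.00 | $1,841.38 | $1,883.91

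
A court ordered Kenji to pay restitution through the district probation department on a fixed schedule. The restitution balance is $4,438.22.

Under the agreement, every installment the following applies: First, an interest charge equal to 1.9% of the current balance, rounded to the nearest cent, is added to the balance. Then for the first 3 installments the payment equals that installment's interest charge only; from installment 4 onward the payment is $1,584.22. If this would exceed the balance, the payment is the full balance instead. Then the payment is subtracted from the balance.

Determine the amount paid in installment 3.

$84.33

# | Opening | Interest | Payment | End bal
1 | $4,438.22 | $84.33 | $84.33 | $4,438.22
2 | $4,438.22 | $84.33 | $84.33 | $4,438.22
3 | $4,438.22 | $84.33 | $84.33 | $4,438.22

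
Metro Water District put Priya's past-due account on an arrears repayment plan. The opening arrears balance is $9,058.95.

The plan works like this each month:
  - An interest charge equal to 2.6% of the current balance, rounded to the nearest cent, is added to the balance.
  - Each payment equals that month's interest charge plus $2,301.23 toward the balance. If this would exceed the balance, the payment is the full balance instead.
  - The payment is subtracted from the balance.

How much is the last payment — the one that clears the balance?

Month 1: opening $9,058.95; interest $235.53 → $9,294.48; payment $2,536.76; balance $6,757.72
Month 2: opening $6,757.72; interest $175.70 → $6,933.42; payment $2,476.93; balance $4,456.49
Month 3: opening $4,456.49; interest $115.87 → $4,572.36; payment $2,417.10; balance $2,155.26
Month 4: opening $2,155.26; interest $56.04 → $2,211.30; payment $2,211.30; balance $0.00

$2,211.30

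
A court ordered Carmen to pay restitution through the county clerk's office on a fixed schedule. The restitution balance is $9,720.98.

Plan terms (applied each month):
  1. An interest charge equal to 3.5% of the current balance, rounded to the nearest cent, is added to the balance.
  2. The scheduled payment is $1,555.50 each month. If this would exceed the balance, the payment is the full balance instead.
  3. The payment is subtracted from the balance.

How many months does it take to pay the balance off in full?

Month 1: $9,720.98 +$340.23 interest = $10,061.21; pay $1,555.50 → $8,505.71
Month 2: $8,505.71 +$297.70 interest = $8,803.41; pay $1,555.50 → $7,247.91
Month 3: $7,247.91 +$253.68 interest = $7,501.59; pay $1,555.50 → $5,946.09
Month 4: $5,946.09 +$208.11 interest = $6,154.20; pay $1,555.50 → $4,598.70
Month 5: $4,598.70 +$160.95 interest = $4,759.65; pay $1,555.50 → $3,204.15
Month 6: $3,204.15 +$112.15 interest = $3,316.30; pay $1,555.50 → $1,760.80
Month 7: $1,760.80 +$61.63 interest = $1,822.43; pay $1,555.50 → $266.93
Month 8: $266.93 +$9.34 interest = $276.27; pay $276.27 → $0.00
Balance reaches $0.00 in month 8.

8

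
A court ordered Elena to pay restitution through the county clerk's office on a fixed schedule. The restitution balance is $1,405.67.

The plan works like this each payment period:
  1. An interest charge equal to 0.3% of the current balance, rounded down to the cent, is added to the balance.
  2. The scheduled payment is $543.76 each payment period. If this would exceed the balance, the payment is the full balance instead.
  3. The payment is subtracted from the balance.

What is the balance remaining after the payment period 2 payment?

# | Opening | Interest | Payment | End bal
1 | $1,405.67 | $4.21 | $543.76 | $866.12
2 | $866.12 | $2.59 | $543.76 | $324.95

$324.95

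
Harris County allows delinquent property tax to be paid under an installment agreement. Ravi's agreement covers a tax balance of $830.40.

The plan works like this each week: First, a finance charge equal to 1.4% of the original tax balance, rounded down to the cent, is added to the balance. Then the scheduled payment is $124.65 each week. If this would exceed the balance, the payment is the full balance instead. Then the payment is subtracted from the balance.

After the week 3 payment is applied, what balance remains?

$491.31

Week 1: opening $830.40; interest $11.62 → $842.02; payment $124.65; balance $717.37
Week 2: opening $717.37; interest $11.62 → $728.99; payment $124.65; balance $604.34
Week 3: opening $604.34; interest $11.62 → $615.96; payment $124.65; balance $491.31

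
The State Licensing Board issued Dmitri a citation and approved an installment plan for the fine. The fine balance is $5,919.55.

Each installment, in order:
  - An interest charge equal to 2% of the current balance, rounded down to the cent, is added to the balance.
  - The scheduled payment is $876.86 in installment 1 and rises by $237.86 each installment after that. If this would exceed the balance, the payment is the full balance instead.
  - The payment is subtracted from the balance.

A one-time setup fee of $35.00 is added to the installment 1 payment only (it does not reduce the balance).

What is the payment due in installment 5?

$1,374.08

Installment 1: $5,919.55 +$118.39 interest = $6,037.94; pay $876.86 (+ $35.00 fee) → $5,161.08
Installment 2: $5,161.08 +$103.22 interest = $5,264.30; pay $1,114.72 → $4,149.58
Installment 3: $4,149.58 +$82.99 interest = $4,232.57; pay $1,352.58 → $2,879.99
Installment 4: $2,879.99 +$57.59 interest = $2,937.58; pay $1,590.44 → $1,347.14
Installment 5: $1,347.14 +$26.94 interest = $1,374.08; pay $1,374.08 → $0.00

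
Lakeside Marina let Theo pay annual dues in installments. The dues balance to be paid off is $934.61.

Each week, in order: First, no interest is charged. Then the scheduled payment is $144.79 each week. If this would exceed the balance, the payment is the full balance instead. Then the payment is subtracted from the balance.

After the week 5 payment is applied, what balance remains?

$210.66

# | Opening | Payment | End bal
1 | $934.61 | $144.79 | $789.82
2 | $789.82 | $144.79 | $645.03
3 | $645.03 | $144.79 | $500.24
4 | $500.24 | $144.79 | $355.45
5 | $355.45 | $144.79 | $210.66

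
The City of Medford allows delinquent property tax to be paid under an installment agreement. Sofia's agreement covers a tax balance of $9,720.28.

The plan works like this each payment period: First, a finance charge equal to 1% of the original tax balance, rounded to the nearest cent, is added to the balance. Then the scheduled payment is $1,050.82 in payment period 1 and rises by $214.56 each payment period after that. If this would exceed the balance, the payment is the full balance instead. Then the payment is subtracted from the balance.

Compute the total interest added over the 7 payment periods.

$680.40

# | Opening | Interest | Payment | End bal
1 | $9,720.28 | $97.20 | $1,050.82 | $8,766.66
2 | $8,766.66 | $97.20 | $1,265.38 | $7,598.48
3 | $7,598.48 | $97.20 | $1,479.94 | $6,215.74
4 | $6,215.74 | $97.20 | $1,694.50 | $4,618.44
5 | $4,618.44 | $97.20 | $1,909.06 | $2,806.58
6 | $2,806.58 | $97.20 | $2,123.62 | $780.16
7 | $780.16 | $97.20 | $877.36 | $0.00
Total interest: $97.20 + $97.20 + $97.20 + $97.20 + $97.20 + $97.20 + $97.20 = $680.40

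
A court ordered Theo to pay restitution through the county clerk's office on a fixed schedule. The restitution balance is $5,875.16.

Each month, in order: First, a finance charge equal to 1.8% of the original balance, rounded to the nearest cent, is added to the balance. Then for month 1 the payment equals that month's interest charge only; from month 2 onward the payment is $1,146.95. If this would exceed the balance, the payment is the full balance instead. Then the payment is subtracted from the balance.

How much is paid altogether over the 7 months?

Month 1: opening $5,875.16; interest $105.75 → $5,980.91; payment $105.75; balance $5,875.16
Month 2: opening $5,875.16; interest $105.75 → $5,980.91; payment $1,146.95; balance $4,833.96
Month 3: opening $4,833.96; interest $105.75 → $4,939.71; payment $1,146.95; balance $3,792.76
Month 4: opening $3,792.76; interest $105.75 → $3,898.51; payment $1,146.95; balance $2,751.56
Month 5: opening $2,751.56; interest $105.75 → $2,857.31; payment $1,146.95; balance $1,710.36
Month 6: opening $1,710.36; interest $105.75 → $1,816.11; payment $1,146.95; balance $669.16
Month 7: opening $669.16; interest $105.75 → $774.91; payment $774.91; balance $0.00
Total paid: $6,615.41

$6,615.41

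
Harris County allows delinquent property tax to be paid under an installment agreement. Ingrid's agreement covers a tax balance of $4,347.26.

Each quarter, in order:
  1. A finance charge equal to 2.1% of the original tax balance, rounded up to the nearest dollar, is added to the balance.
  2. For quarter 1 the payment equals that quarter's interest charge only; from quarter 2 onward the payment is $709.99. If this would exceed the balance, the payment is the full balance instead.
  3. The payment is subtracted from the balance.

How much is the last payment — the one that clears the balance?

$113.33

Quarter 1: opening $4,347.26; interest $92.00 → $4,439.26; payment $92.00; balance $4,347.26
Quarter 2: opening $4,347.26; interest $92.00 → $4,439.26; payment $709.99; balance $3,729.27
Quarter 3: opening $3,729.27; interest $92.00 → $3,821.27; payment $709.99; balance $3,111.28
Quarter 4: opening $3,111.28; interest $92.00 → $3,203.28; payment $709.99; balance $2,493.29
Quarter 5: opening $2,493.29; interest $92.00 → $2,585.29; payment $709.99; balance $1,875.30
Quarter 6: opening $1,875.30; interest $92.00 → $1,967.30; payment $709.99; balance $1,257.31
Quarter 7: opening $1,257.31; interest $92.00 → $1,349.31; payment $709.99; balance $639.32
Quarter 8: opening $639.32; interest $92.00 → $731.32; payment $709.99; balance $21.33
Quarter 9: opening $21.33; interest $92.00 → $113.33; payment $113.33; balance $0.00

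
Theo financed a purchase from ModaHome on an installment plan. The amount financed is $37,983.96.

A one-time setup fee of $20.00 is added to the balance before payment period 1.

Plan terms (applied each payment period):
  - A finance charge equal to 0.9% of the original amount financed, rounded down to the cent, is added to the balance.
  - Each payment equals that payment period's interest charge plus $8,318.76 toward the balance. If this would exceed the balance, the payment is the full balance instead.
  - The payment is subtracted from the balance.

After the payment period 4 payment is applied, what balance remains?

$4,728.92

Payment period 1: $38,003.96 +$341.85 interest = $38,345.81; pay $8,660.61 → $29,685.20
Payment period 2: $29,685.20 +$341.85 interest = $30,027.05; pay $8,660.61 → $21,366.44
Payment period 3: $21,366.44 +$341.85 interest = $21,708.29; pay $8,660.61 → $13,047.68
Payment period 4: $13,047.68 +$341.85 interest = $13,389.53; pay $8,660.61 → $4,728.92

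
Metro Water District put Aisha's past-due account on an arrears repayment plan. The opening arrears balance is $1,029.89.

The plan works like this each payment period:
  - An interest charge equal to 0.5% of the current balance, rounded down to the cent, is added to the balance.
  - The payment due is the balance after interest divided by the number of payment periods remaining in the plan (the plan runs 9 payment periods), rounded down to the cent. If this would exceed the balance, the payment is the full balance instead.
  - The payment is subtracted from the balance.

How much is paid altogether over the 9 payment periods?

Payment period 1: opening $1,029.89; interest $5.14 → $1,035.03; payment $115.00; balance $920.03
Payment period 2: opening $920.03; interest $4.60 → $924.63; payment $115.57; balance $809.06
Payment period 3: opening $809.06; interest $4.04 → $813.10; payment $116.15; balance $696.95
Payment period 4: opening $696.95; interest $3.48 → $700.43; payment $116.73; balance $583.70
Payment period 5: opening $583.70; interest $2.91 → $586.61; payment $117.32; balance $469.29
Payment period 6: opening $469.29; interest $2.34 → $471.63; payment $117.90; balance $353.73
Payment period 7: opening $353.73; interest $1.76 → $355.49; payment $118.49; balance $237.00
Payment period 8: opening $237.00; interest $1.18 → $238.18; payment $119.09; balance $119.09
Payment period 9: opening $119.09; interest $0.59 → $119.68; payment $119.68; balance $0.00
Total paid: $1,055.93

$1,055.93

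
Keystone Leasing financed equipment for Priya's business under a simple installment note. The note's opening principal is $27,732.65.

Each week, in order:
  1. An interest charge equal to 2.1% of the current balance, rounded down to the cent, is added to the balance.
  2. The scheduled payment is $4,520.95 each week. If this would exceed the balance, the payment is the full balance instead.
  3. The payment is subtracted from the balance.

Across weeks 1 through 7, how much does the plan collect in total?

$30,010.31

Week 1: $27,732.65 +$582.38 interest = $28,315.03; pay $4,520.95 → $23,794.08
Week 2: $23,794.08 +$499.67 interest = $24,293.75; pay $4,520.95 → $19,772.80
Week 3: $19,772.80 +$415.22 interest = $20,188.02; pay $4,520.95 → $15,667.07
Week 4: $15,667.07 +$329.00 interest = $15,996.07; pay $4,520.95 → $11,475.12
Week 5: $11,475.12 +$240.97 interest = $11,716.09; pay $4,520.95 → $7,195.14
Week 6: $7,195.14 +$151.09 interest = $7,346.23; pay $4,520.95 → $2,825.28
Week 7: $2,825.28 +$59.33 interest = $2,884.61; pay $2,884.61 → $0.00
Total paid: $30,010.31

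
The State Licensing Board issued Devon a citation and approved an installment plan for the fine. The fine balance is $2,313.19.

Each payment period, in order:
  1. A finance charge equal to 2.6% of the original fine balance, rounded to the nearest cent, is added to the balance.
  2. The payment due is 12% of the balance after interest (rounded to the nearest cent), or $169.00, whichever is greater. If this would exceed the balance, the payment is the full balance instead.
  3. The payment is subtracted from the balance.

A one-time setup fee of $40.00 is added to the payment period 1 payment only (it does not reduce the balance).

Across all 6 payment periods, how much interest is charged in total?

$360.84

Payment period 1: opening $2,313.19; interest $60.14 → $2,373.33; payment $284.80 (+ $40.00 fee); balance $2,088.53
Payment period 2: opening $2,088.53; interest $60.14 → $2,148.67; payment $257.84; balance $1,890.83
Payment period 3: opening $1,890.83; interest $60.14 → $1,950.97; payment $234.12; balance $1,716.85
Payment period 4: opening $1,716.85; interest $60.14 → $1,776.99; payment $213.24; balance $1,563.75
Payment period 5: opening $1,563.75; interest $60.14 → $1,623.89; payment $194.87; balance $1,429.02
Payment period 6: opening $1,429.02; interest $60.14 → $1,489.16; payment $178.70; balance $1,310.46
Total interest: $60.14 + $60.14 + $60.14 + $60.14 + $60.14 + $60.14 = $360.84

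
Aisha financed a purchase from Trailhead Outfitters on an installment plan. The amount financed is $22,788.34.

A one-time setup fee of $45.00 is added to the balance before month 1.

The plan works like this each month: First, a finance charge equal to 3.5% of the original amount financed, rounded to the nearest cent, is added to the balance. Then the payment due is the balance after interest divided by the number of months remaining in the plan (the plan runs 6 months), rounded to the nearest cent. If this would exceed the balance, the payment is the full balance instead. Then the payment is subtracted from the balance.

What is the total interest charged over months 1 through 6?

Month 1: opening $22,833.34; interest $797.59 → $23,630.93; payment $3,938.49; balance $19,692.44
Month 2: opening $19,692.44; interest $797.59 → $20,490.03; payment $4,098.01; balance $16,392.02
Month 3: opening $16,392.02; interest $797.59 → $17,189.61; payment $4,297.40; balance $12,892.21
Month 4: opening $12,892.21; interest $797.59 → $13,689.80; payment $4,563.27; balance $9,126.53
Month 5: opening $9,126.53; interest $797.59 → $9,924.12; payment $4,962.06; balance $4,962.06
Month 6: opening $4,962.06; interest $797.59 → $5,759.65; payment $5,759.65; balance $0.00
Total interest: $797.59 + $797.59 + $797.59 + $797.59 + $797.59 + $797.59 = $4,785.54

$4,785.54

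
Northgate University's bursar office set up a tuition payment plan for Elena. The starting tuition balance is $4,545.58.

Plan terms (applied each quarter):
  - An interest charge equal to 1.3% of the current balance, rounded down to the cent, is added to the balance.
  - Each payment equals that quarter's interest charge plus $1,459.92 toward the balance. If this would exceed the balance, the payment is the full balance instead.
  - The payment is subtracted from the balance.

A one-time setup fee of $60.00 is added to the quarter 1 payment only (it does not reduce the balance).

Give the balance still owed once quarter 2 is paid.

$1,625.74

# | Opening | Interest | Payment | Fee | End bal
1 | $4,545.58 | $59.09 | $1,519.01 | $60.00 | $3,085.66
2 | $3,085.66 | $40.11 | $1,500.03 | — | $1,625.74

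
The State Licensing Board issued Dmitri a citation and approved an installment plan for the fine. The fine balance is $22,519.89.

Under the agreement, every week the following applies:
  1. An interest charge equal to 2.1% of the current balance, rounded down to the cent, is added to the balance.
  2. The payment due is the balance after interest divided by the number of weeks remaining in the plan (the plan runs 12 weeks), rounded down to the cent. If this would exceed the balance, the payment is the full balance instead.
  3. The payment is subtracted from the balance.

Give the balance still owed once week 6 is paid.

$12,755.30

# | Opening | Interest | Payment | End bal
1 | $22,519.89 | $472.91 | $1,916.06 | $21,076.74
2 | $21,076.74 | $442.61 | $1,956.30 | $19,563.05
3 | $19,563.05 | $410.82 | $1,997.38 | $17,976.49
4 | $17,976.49 | $377.50 | $2,039.33 | $16,314.66
5 | $16,314.66 | $342.60 | $2,082.15 | $14,575.11
6 | $14,575.11 | $306.07 | $2,125.88 | $12,755.30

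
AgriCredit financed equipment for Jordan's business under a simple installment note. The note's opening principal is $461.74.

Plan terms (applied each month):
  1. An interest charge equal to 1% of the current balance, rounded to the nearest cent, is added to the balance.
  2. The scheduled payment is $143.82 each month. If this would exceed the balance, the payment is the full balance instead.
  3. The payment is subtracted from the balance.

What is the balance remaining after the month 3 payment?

$39.95

Month 1: $461.74 +$4.62 interest = $466.36; pay $143.82 → $322.54
Month 2: $322.54 +$3.23 interest = $325.77; pay $143.82 → $181.95
Month 3: $181.95 +$1.82 interest = $183.77; pay $143.82 → $39.95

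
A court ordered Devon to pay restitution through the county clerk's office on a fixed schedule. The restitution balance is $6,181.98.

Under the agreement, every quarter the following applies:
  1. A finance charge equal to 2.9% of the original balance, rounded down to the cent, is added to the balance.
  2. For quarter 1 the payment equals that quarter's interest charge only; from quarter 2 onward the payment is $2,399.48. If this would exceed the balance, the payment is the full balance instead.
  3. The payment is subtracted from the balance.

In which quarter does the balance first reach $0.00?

4

Quarter 1: opening $6,181.98; interest $179.27 → $6,361.25; payment $179.27; balance $6,181.98
Quarter 2: opening $6,181.98; interest $179.27 → $6,361.25; payment $2,399.48; balance $3,961.77
Quarter 3: opening $3,961.77; interest $179.27 → $4,141.04; payment $2,399.48; balance $1,741.56
Quarter 4: opening $1,741.56; interest $179.27 → $1,920.83; payment $1,920.83; balance $0.00
Balance reaches $0.00 in quarter 4.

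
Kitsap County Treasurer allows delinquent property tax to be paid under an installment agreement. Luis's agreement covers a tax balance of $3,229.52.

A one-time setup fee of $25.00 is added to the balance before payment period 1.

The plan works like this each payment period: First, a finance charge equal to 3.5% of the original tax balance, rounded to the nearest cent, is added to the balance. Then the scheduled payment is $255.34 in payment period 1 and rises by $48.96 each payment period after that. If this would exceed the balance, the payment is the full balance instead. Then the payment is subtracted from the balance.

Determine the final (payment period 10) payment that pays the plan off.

$324.20

Payment period 1: opening $3,254.52; interest $113.03 → $3,367.55; payment $255.34; balance $3,112.21
Payment period 2: opening $3,112.21; interest $113.03 → $3,225.24; payment $304.30; balance $2,920.94
Payment period 3: opening $2,920.94; interest $113.03 → $3,033.97; payment $353.26; balance $2,680.71
Payment period 4: opening $2,680.71; interest $113.03 → $2,793.74; payment $402.22; balance $2,391.52
Payment period 5: opening $2,391.52; interest $113.03 → $2,504.55; payment $451.18; balance $2,053.37
Payment period 6: opening $2,053.37; interest $113.03 → $2,166.40; payment $500.14; balance $1,666.26
Payment period 7: opening $1,666.26; interest $113.03 → $1,779.29; payment $549.10; balance $1,230.19
Payment period 8: opening $1,230.19; interest $113.03 → $1,343.22; payment $598.06; balance $745.16
Payment period 9: opening $745.16; interest $113.03 → $858.19; payment $647.02; balance $211.17
Payment period 10: opening $211.17; interest $113.03 → $324.20; payment $324.20; balance $0.00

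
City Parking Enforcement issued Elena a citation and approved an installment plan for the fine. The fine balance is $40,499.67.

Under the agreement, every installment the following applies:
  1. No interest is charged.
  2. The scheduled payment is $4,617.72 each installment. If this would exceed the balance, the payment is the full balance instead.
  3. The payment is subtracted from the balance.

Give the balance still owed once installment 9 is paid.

$0.00

# | Opening | Payment | End bal
1 | $40,499.67 | $4,617.72 | $35,881.95
2 | $35,881.95 | $4,617.72 | $31,264.23
3 | $31,264.23 | $4,617.72 | $26,646.51
4 | $26,646.51 | $4,617.72 | $22,028.79
5 | $22,028.79 | $4,617.72 | $17,411.07
6 | $17,411.07 | $4,617.72 | $12,793.35
7 | $12,793.35 | $4,617.72 | $8,175.63
8 | $8,175.63 | $4,617.72 | $3,557.91
9 | $3,557.91 | $3,557.91 | $0.00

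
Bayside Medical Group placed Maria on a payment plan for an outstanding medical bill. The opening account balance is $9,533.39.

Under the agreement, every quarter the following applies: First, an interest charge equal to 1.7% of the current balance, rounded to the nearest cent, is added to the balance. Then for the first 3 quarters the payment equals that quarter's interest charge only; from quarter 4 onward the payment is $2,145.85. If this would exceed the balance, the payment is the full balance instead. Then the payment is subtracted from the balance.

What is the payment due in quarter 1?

$162.07

Quarter 1: opening $9,533.39; interest $162.07 → $9,695.46; payment $162.07; balance $9,533.39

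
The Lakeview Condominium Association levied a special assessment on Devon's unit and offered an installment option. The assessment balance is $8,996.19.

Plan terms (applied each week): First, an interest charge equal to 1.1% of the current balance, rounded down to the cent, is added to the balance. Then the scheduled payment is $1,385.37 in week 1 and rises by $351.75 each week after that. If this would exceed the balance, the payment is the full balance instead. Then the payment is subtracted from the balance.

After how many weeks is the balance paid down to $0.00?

5

Week 1: opening $8,996.19; interest $98.95 → $9,095.14; payment $1,385.37; balance $7,709.77
Week 2: opening $7,709.77; interest $84.80 → $7,794.57; payment $1,737.12; balance $6,057.45
Week 3: opening $6,057.45; interest $66.63 → $6,124.08; payment $2,088.87; balance $4,035.21
Week 4: opening $4,035.21; interest $44.38 → $4,079.59; payment $2,440.62; balance $1,638.97
Week 5: opening $1,638.97; interest $18.02 → $1,656.99; payment $1,656.99; balance $0.00
Balance reaches $0.00 in week 5.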